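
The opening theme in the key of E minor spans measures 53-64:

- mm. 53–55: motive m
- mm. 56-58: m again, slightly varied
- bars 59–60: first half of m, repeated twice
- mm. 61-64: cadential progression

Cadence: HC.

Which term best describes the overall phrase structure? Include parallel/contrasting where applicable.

Basic idea (mm. 53–55) + its repetition (mm. 56–58) form the presentation; fragmentation and cadence (bars 59–64) form the continuation — the 12-bar whole is a sentence.

sentence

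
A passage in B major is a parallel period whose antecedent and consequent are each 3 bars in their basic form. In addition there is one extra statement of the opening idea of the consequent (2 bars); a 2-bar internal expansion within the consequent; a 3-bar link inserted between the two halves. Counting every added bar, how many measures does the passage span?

13 measures

Basic parallel period: 3 + 3 = 6 bars.
6 (basic form) + 2 (extra statement) + 2 (internal expansion) + 3 (link) = 13.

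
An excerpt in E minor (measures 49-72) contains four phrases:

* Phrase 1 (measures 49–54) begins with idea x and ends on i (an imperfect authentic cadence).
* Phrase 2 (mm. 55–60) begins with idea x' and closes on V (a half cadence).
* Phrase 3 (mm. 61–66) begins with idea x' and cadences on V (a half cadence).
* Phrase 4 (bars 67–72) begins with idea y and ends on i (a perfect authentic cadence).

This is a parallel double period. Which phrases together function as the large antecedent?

phrases 1 and 2

In a double period the first pair of phrases (ending half cadence) is the large antecedent and the second pair (ending perfect authentic cadence) is the large consequent; the antecedent is phrases 1 and 2.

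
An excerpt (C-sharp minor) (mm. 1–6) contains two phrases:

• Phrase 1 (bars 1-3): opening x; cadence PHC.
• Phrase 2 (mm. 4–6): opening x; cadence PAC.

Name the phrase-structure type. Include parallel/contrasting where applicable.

parallel period

Phrase 1 ends with a Phrygian half cadence (weaker) and phrase 2 with a perfect authentic cadence (stronger): antecedent + consequent = a period.
The two phrases open with the same material (x / x), so the period is parallel.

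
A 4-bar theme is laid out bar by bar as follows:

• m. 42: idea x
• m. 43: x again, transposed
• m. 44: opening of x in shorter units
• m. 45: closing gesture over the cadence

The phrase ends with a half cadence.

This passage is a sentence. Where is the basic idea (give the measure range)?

The presentation of a sentence is the basic idea (measure 42) plus its repetition (bar 43); the basic idea is therefore m. 42.

measures 42–42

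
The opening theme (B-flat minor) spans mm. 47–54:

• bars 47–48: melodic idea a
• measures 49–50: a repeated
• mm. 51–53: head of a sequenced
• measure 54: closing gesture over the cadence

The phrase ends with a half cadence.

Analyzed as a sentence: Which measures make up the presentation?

measures 47–50

The presentation of a sentence is the basic idea (bars 47–48) plus its repetition (measures 49–50); the presentation is therefore mm. 47–50.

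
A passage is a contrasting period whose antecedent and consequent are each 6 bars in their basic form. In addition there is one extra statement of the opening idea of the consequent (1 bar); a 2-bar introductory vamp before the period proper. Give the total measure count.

15 measures

Basic contrasting period: 6 + 6 = 12 bars.
12 (basic form) + 1 (extra statement) + 2 (introduction) = 15.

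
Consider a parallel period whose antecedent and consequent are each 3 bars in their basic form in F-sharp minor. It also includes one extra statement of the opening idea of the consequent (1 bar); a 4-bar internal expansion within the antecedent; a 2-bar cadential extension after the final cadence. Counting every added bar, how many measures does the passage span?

13 measures

Basic parallel period: 3 + 3 = 6 bars.
6 (basic form) + 1 (extra statement) + 4 (internal expansion) + 2 (cadential extension) = 13.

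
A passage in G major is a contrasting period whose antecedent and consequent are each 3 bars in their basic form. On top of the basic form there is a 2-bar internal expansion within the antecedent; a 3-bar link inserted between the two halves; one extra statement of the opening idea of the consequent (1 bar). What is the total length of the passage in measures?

Basic contrasting period: 3 + 3 = 6 bars.
6 (basic form) + 2 (internal expansion) + 3 (link) + 1 (extra statement) = 12.

12 measures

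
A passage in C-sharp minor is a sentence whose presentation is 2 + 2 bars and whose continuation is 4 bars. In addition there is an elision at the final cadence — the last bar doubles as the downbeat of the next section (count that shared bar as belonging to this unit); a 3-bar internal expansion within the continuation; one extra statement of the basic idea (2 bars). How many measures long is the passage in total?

Basic sentence: 2 + 2 + 4 = 8 bars.
8 (basic form) + 3 (internal expansion) + 2 (extra statement) = 13.
The elision shares a bar with the next section but does not change this unit's count.

13 measures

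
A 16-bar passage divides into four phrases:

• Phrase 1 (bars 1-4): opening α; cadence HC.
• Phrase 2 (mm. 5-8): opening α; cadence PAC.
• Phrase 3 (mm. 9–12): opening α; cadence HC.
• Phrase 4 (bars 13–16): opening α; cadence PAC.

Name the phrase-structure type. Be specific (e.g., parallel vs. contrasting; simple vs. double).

The cadence pattern HC–PAC–HC–PAC is weak–strong twice, and phrases 3–4 restate phrases 1–2: a period heard twice, not a double period (which would end weakly at phrase 2).

repeated period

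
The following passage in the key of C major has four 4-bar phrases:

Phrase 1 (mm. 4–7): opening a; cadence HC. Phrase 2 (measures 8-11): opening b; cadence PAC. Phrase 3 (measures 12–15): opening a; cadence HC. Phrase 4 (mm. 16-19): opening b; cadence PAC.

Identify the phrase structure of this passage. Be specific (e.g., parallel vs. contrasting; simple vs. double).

repeated period

The cadence pattern HC–PAC–HC–PAC is weak–strong twice, and phrases 3–4 restate phrases 1–2: a period heard twice, not a double period (which would end weakly at phrase 2).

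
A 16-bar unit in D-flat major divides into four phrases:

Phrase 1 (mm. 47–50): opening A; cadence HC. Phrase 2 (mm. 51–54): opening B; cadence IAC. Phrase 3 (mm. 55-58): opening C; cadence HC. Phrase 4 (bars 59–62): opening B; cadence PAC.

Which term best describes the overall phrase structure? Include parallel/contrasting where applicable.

Four phrases in two halves: the first half (mm. 47–54) ends with an imperfect authentic cadence, the second (mm. 55–62) with a perfect authentic cadence — a large antecedent–consequent pair, i.e. a double period.
Phrase 3 begins with different material from phrase 1, making it contrasting.

contrasting double period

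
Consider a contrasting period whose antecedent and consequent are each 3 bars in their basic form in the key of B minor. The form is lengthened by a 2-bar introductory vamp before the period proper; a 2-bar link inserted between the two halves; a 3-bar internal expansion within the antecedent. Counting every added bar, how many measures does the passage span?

Basic contrasting period: 3 + 3 = 6 bars.
6 (basic form) + 2 (introduction) + 2 (link) + 3 (internal expansion) = 13.

13 measures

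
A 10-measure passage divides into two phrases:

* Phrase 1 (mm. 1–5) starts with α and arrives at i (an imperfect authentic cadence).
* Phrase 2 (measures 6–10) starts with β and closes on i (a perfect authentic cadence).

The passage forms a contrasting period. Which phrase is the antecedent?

phrase 1

The phrase ending with the weaker cadence (imperfect authentic cadence) is the antecedent; the one ending more conclusively (perfect authentic cadence) is the consequent. The antecedent is phrase 1.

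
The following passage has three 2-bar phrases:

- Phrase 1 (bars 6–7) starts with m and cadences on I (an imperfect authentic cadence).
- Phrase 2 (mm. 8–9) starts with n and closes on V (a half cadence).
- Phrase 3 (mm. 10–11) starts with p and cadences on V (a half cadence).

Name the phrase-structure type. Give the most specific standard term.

phrase group

The final phrase closes with a half cadence, which is not stronger than the preceding half cadence; the 3 phrases lack an overall antecedent–consequent design and so form a phrase group.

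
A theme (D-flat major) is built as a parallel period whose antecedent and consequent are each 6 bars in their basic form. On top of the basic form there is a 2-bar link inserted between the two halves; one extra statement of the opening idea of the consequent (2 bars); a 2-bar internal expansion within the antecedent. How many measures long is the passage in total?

Basic parallel period: 6 + 6 = 12 bars.
12 (basic form) + 2 (link) + 2 (extra statement) + 2 (internal expansion) = 18.

18 measures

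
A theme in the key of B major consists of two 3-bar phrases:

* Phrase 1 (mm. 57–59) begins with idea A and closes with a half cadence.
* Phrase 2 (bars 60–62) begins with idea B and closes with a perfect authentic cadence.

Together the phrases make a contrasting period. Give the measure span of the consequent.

The phrase ending with the weaker cadence (half cadence) is the antecedent; the one ending more conclusively (perfect authentic cadence) is the consequent. The consequent is measures 60–62.

measures 60–62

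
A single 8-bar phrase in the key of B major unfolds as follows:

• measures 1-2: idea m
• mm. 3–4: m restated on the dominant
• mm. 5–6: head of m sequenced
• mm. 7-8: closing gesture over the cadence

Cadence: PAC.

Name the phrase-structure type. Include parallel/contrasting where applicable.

sentence

Basic idea (bars 1-2) + its repetition (measures 3–4) form the presentation; fragmentation and cadence (mm. 5-8) form the continuation — the 8-bar whole is a sentence.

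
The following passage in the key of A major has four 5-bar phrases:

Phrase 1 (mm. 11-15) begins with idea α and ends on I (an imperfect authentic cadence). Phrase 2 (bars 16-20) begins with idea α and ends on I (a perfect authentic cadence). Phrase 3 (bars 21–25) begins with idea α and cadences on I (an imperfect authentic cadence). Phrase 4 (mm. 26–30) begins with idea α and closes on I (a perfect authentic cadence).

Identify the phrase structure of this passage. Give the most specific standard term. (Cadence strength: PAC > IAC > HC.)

The cadence pattern IAC–PAC–IAC–PAC is weak–strong twice, and phrases 3–4 restate phrases 1–2: a period heard twice, not a double period (which would end weakly at phrase 2).

repeated period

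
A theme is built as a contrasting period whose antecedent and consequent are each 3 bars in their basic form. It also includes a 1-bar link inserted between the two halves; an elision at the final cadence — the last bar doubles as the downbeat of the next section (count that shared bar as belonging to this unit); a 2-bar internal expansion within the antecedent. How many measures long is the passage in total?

9 measures

Basic contrasting period: 3 + 3 = 6 bars.
6 (basic form) + 1 (link) + 2 (internal expansion) = 9.
The elision shares a bar with the next section but does not change this unit's count.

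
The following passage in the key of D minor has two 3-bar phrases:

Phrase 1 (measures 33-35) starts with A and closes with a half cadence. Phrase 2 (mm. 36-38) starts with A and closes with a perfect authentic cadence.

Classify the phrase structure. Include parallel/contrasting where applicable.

parallel period

Phrase 1 ends with a half cadence (weaker) and phrase 2 with a perfect authentic cadence (stronger): antecedent + consequent = a period.
The two phrases open with the same material (A / A), so the period is parallel.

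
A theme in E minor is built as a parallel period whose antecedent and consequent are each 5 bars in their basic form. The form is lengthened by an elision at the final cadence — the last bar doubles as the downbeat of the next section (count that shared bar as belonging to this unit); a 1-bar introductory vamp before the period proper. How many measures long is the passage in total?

11 measures

Basic parallel period: 5 + 5 = 10 bars.
10 (basic form) + 1 (introduction) = 11.
The elision shares a bar with the next section but does not change this unit's count.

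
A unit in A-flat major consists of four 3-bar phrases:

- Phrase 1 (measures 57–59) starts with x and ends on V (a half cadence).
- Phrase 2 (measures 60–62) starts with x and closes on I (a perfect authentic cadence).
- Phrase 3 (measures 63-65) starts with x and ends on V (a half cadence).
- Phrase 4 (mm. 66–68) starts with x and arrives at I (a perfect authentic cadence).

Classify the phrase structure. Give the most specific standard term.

repeated period

The cadence pattern HC–PAC–HC–PAC is weak–strong twice, and phrases 3–4 restate phrases 1–2: a period heard twice, not a double period (which would end weakly at phrase 2).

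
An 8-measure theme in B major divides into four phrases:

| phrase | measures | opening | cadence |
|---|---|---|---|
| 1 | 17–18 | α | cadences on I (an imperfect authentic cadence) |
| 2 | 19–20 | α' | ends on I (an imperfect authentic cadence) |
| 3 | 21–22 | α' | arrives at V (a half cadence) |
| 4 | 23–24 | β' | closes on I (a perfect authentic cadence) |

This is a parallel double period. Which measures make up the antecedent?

In a double period the first pair of phrases (ending imperfect authentic cadence) is the large antecedent and the second pair (ending perfect authentic cadence) is the large consequent; the antecedent is measures 17–20.

measures 17–20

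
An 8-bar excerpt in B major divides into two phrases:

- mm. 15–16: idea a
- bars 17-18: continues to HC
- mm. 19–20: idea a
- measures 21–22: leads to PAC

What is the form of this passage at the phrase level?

Phrase 1 ends with a half cadence (weaker) and phrase 2 with a perfect authentic cadence (stronger): antecedent + consequent = a period.
The two phrases open with the same material (a / a), so the period is parallel.

parallel period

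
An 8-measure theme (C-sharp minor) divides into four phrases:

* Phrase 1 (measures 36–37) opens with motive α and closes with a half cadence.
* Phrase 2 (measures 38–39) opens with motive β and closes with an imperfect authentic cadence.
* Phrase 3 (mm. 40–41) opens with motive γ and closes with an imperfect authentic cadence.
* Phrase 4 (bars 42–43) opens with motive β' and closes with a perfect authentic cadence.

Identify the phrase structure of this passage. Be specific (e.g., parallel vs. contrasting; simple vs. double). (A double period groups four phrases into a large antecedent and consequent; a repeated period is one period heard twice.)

contrasting double period

Four phrases in two halves: the first half (mm. 36–39) ends with an imperfect authentic cadence, the second (mm. 40–43) with a perfect authentic cadence — a large antecedent–consequent pair, i.e. a double period.
Phrase 3 begins with different material from phrase 1, making it contrasting.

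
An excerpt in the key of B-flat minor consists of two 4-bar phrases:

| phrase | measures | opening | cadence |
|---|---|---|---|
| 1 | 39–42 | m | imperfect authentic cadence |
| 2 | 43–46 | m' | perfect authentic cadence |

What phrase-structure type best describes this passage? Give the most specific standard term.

parallel period

Phrase 1 ends with an imperfect authentic cadence (weaker) and phrase 2 with a perfect authentic cadence (stronger): antecedent + consequent = a period.
The two phrases open with the same material (m / m'), so the period is parallel.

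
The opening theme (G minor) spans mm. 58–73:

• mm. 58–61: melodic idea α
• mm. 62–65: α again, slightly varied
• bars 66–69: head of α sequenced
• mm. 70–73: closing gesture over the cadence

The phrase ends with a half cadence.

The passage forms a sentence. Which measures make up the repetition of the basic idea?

measures 62–65

The presentation of a sentence is the basic idea (mm. 58-61) plus its repetition (bars 62–65); the repetition of the basic idea is therefore mm. 62–65.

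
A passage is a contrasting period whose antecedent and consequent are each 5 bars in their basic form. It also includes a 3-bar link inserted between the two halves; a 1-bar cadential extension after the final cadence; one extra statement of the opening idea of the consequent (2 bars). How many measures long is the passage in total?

Basic contrasting period: 5 + 5 = 10 bars.
10 (basic form) + 3 (link) + 1 (cadential extension) + 2 (extra statement) = 16.

16 measures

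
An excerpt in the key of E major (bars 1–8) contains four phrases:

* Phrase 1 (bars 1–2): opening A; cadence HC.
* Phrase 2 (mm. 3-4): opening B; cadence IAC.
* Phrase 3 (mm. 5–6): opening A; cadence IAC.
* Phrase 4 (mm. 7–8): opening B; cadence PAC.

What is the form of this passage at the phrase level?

parallel double period

Four phrases in two halves: the first half (bars 1–4) ends with an imperfect authentic cadence, the second (bars 5-8) with a perfect authentic cadence — a large antecedent–consequent pair, i.e. a double period.
Phrase 3 begins with the same material as phrase 1, making it parallel.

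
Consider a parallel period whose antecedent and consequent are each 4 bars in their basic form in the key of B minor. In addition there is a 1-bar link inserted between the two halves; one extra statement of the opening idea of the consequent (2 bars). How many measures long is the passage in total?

Basic parallel period: 4 + 4 = 8 bars.
8 (basic form) + 1 (link) + 2 (extra statement) = 11.

11 measures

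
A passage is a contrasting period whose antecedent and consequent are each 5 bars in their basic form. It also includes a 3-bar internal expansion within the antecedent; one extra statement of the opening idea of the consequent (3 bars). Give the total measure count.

Basic contrasting period: 5 + 5 = 10 bars.
10 (basic form) + 3 (internal expansion) + 3 (extra statement) = 16.

16 measures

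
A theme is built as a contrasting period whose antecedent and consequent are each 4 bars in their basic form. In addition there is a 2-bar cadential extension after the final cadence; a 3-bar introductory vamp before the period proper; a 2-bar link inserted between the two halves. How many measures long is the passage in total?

Basic contrasting period: 4 + 4 = 8 bars.
8 (basic form) + 2 (cadential extension) + 3 (introduction) + 2 (link) = 15.

15 measures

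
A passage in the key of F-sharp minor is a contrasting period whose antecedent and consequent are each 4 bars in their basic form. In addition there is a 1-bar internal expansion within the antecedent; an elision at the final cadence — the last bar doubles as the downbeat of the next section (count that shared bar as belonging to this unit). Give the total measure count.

Basic contrasting period: 4 + 4 = 8 bars.
8 (basic form) + 1 (internal expansion) = 9.
The elision shares a bar with the next section but does not change this unit's count.

9 measures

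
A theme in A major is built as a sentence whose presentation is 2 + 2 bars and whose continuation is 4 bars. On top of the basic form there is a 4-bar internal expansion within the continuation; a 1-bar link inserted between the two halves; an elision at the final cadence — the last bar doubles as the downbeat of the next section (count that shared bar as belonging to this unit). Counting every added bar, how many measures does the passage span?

Basic sentence: 2 + 2 + 4 = 8 bars.
8 (basic form) + 4 (internal expansion) + 1 (link) = 13.
The elision shares a bar with the next section but does not change this unit's count.

13 measures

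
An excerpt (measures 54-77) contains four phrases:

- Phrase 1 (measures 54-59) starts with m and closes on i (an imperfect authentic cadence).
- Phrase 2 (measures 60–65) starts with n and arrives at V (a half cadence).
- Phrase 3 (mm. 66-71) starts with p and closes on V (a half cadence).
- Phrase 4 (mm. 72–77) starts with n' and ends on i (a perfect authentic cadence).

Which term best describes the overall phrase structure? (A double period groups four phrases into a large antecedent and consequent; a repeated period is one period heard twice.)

contrasting double period

Four phrases in two halves: the first half (measures 54–65) ends with a half cadence, the second (measures 66–77) with a perfect authentic cadence — a large antecedent–consequent pair, i.e. a double period.
Phrase 3 begins with different material from phrase 1, making it contrasting.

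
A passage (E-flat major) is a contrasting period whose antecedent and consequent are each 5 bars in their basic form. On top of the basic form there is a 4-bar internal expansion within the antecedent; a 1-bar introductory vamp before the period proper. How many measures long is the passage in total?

Basic contrasting period: 5 + 5 = 10 bars.
10 (basic form) + 4 (internal expansion) + 1 (introduction) = 15.

15 measures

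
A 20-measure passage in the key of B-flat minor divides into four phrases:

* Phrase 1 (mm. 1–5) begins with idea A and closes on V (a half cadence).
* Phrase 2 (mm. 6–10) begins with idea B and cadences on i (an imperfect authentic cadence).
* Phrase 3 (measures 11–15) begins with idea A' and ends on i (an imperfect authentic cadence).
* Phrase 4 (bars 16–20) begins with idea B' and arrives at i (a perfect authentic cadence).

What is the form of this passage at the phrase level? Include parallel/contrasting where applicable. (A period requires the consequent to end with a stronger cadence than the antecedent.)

parallel double period

Four phrases in two halves: the first half (mm. 1–10) ends with an imperfect authentic cadence, the second (mm. 11–20) with a perfect authentic cadence — a large antecedent–consequent pair, i.e. a double period.
Phrase 3 begins with the same material as phrase 1, making it parallel.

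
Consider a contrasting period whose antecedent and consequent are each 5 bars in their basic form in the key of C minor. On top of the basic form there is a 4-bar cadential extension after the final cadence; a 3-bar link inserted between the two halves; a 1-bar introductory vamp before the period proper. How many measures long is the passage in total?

18 measures

Basic contrasting period: 5 + 5 = 10 bars.
10 (basic form) + 4 (cadential extension) + 3 (link) + 1 (introduction) = 18.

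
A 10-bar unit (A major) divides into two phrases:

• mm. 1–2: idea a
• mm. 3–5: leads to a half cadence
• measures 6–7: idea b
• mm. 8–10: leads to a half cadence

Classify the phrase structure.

The second phrase closes with a half cadence, which is not stronger than the first phrase's half cadence; without a weak→strong cadential pair there is no antecedent–consequent relationship, so this is a phrase group rather than a period.

phrase group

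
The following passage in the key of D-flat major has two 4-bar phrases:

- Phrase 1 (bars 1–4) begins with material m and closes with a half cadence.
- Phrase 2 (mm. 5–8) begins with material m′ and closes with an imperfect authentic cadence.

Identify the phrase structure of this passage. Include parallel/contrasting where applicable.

parallel period

Phrase 1 ends with a half cadence (weaker) and phrase 2 with an imperfect authentic cadence (stronger): antecedent + consequent = a period.
The two phrases open with the same material (m / m′), so the period is parallel.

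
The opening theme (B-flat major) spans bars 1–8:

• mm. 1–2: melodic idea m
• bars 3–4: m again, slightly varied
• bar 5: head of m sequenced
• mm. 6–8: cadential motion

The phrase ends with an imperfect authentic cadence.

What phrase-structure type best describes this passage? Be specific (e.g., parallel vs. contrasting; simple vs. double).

Basic idea (mm. 1-2) + its repetition (measures 3–4) form the presentation; fragmentation and cadence (measures 5–8) form the continuation — the 8-bar whole is a sentence.

sentence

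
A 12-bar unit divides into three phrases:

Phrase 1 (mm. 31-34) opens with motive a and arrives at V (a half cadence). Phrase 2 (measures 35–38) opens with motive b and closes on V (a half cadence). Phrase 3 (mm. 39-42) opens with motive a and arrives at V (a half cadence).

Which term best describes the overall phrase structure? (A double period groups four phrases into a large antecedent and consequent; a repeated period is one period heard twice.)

The final phrase closes with a half cadence, which is not stronger than the preceding half cadence; the 3 phrases lack an overall antecedent–consequent design and so form a phrase group.

phrase group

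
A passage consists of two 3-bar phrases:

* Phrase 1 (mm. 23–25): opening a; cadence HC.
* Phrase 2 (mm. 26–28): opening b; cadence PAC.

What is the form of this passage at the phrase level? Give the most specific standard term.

contrasting period

Phrase 1 ends with a half cadence (weaker) and phrase 2 with a perfect authentic cadence (stronger): antecedent + consequent = a period.
The two phrases open with different material (a / b), so the period is contrasting.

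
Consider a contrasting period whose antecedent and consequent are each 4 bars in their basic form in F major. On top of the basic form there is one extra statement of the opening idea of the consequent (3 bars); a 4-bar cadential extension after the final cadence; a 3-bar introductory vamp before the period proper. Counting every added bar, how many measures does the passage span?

18 measures

Basic contrasting period: 4 + 4 = 8 bars.
8 (basic form) + 3 (extra statement) + 4 (cadential extension) + 3 (introduction) = 18.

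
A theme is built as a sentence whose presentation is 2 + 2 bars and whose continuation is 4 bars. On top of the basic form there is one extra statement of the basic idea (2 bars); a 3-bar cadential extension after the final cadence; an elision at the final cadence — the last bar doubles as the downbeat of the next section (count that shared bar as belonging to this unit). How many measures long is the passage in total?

13 measures

Basic sentence: 2 + 2 + 4 = 8 bars.
8 (basic form) + 2 (extra statement) + 3 (cadential extension) = 13.
The elision shares a bar with the next section but does not change this unit's count.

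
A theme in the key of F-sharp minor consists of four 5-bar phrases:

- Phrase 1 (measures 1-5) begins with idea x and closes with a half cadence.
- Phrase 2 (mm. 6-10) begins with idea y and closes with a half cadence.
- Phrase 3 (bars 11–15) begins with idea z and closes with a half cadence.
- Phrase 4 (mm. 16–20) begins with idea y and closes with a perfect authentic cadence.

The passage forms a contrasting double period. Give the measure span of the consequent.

In a double period the first pair of phrases (ending half cadence) is the large antecedent and the second pair (ending perfect authentic cadence) is the large consequent; the consequent is measures 11–20.

measures 11–20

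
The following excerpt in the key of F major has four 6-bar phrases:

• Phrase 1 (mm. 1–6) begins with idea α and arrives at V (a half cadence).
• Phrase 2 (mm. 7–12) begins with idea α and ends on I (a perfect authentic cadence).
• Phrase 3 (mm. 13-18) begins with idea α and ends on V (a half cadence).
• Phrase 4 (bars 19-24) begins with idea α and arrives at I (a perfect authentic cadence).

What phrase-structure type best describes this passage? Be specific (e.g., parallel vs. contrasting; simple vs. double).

The cadence pattern HC–PAC–HC–PAC is weak–strong twice, and phrases 3–4 restate phrases 1–2: a period heard twice, not a double period (which would end weakly at phrase 2).

repeated period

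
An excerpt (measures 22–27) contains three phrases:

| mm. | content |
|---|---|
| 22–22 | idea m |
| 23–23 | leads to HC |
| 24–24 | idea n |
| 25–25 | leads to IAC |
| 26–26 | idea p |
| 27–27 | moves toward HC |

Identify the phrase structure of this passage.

The final phrase closes with a half cadence, which is not stronger than the preceding imperfect authentic cadence; the 3 phrases lack an overall antecedent–consequent design and so form a phrase group.

phrase group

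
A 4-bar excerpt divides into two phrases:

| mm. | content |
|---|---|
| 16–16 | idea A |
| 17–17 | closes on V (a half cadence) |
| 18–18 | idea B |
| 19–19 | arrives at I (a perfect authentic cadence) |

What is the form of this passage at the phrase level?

Phrase 1 ends with a half cadence (weaker) and phrase 2 with a perfect authentic cadence (stronger): antecedent + consequent = a period.
The two phrases open with different material (A / B), so the period is contrasting.

contrasting period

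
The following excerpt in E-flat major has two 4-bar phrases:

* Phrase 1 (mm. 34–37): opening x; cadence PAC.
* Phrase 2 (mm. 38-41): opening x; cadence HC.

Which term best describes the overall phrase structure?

The second phrase closes with a half cadence, which is not stronger than the first phrase's perfect authentic cadence; without a weak→strong cadential pair there is no antecedent–consequent relationship, so this is a phrase group rather than a period.

phrase group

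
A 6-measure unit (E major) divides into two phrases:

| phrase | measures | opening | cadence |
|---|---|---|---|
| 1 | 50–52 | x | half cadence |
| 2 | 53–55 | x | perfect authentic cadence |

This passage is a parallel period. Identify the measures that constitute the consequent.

The antecedent is the phrase ending with the weaker cadence (half cadence, phrase 1) and the consequent the one ending more conclusively (perfect authentic cadence, phrase 2); the consequent is bars 53–55.

measures 53–55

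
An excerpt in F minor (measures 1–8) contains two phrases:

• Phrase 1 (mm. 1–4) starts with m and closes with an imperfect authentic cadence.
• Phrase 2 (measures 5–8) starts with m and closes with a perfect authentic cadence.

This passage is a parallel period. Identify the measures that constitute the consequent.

The antecedent is the phrase ending with the weaker cadence (imperfect authentic cadence, phrase 1) and the consequent the one ending more conclusively (perfect authentic cadence, phrase 2); the consequent is mm. 5–8.

measures 5–8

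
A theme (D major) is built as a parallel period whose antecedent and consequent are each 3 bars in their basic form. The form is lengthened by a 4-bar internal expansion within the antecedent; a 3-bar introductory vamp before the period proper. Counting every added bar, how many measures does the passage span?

13 measures

Basic parallel period: 3 + 3 = 6 bars.
6 (basic form) + 4 (internal expansion) + 3 (introduction) = 13.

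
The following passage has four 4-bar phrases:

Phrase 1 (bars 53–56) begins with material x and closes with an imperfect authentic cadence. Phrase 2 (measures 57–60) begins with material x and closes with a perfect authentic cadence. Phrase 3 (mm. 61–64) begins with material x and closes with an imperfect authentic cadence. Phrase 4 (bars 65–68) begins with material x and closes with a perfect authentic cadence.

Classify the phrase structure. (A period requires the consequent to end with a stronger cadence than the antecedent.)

The cadence pattern IAC–PAC–IAC–PAC is weak–strong twice, and phrases 3–4 restate phrases 1–2: a period heard twice, not a double period (which would end weakly at phrase 2).

repeated period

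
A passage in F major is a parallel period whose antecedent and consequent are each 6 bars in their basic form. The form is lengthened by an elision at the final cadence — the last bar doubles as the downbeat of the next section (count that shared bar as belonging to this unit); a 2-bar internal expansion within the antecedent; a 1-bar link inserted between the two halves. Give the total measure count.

Basic parallel period: 6 + 6 = 12 bars.
12 (basic form) + 2 (internal expansion) + 1 (link) = 15.
The elision shares a bar with the next section but does not change this unit's count.

15 measures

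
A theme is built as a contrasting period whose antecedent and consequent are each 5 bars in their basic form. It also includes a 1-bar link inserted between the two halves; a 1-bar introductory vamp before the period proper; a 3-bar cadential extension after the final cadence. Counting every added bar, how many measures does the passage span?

15 measures

Basic contrasting period: 5 + 5 = 10 bars.
10 (basic form) + 1 (link) + 1 (introduction) + 3 (cadential extension) = 15.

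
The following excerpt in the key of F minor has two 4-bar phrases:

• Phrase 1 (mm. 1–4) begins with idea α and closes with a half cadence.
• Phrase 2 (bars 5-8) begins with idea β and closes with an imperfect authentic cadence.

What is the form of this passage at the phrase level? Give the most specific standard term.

Phrase 1 ends with a half cadence (weaker) and phrase 2 with an imperfect authentic cadence (stronger): antecedent + consequent = a period.
The two phrases open with different material (α / β), so the period is contrasting.

contrasting period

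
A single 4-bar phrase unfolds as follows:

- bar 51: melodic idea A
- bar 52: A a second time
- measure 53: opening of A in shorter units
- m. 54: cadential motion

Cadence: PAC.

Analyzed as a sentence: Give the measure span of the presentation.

The presentation of a sentence is the basic idea (m. 51) plus its repetition (measure 52); the presentation is therefore measures 51-52.

measures 51–52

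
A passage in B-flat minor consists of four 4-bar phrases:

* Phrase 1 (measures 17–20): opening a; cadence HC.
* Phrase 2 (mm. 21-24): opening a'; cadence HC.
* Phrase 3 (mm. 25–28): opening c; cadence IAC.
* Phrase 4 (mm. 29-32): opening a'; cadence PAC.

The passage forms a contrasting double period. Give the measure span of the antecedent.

In a double period the first pair of phrases (ending half cadence) is the large antecedent and the second pair (ending perfect authentic cadence) is the large consequent; the antecedent is measures 17–24.

measures 17–24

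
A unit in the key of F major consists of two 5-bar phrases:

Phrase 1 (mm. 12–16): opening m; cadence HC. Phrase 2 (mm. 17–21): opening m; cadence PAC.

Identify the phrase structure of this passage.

parallel period

Phrase 1 ends with a half cadence (weaker) and phrase 2 with a perfect authentic cadence (stronger): antecedent + consequent = a period.
The two phrases open with the same material (m / m), so the period is parallel.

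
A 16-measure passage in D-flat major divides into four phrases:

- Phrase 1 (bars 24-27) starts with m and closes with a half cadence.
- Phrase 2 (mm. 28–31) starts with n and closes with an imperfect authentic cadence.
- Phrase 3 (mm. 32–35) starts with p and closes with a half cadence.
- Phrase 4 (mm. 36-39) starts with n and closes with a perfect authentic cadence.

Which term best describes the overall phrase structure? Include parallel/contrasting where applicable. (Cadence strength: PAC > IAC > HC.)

contrasting double period

Four phrases in two halves: the first half (mm. 24-31) ends with an imperfect authentic cadence, the second (bars 32–39) with a perfect authentic cadence — a large antecedent–consequent pair, i.e. a double period.
Phrase 3 begins with different material from phrase 1, making it contrasting.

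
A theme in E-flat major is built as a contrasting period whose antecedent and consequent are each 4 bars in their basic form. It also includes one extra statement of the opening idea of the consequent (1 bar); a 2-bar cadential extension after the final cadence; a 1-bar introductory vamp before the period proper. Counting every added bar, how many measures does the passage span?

12 measures

Basic contrasting period: 4 + 4 = 8 bars.
8 (basic form) + 1 (extra statement) + 2 (cadential extension) + 1 (introduction) = 12.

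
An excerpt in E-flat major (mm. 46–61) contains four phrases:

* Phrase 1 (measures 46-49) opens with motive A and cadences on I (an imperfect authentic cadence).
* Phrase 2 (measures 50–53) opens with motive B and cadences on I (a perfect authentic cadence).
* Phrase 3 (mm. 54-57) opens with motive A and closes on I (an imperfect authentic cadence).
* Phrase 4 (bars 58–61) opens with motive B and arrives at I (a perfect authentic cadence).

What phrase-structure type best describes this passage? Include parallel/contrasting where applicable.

The cadence pattern IAC–PAC–IAC–PAC is weak–strong twice, and phrases 3–4 restate phrases 1–2: a period heard twice, not a double period (which would end weakly at phrase 2).

repeated period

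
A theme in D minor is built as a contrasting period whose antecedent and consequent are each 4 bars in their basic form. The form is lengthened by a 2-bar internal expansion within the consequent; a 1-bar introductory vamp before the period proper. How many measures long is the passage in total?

Basic contrasting period: 4 + 4 = 8 bars.
8 (basic form) + 2 (internal expansion) + 1 (introduction) = 11.

11 measures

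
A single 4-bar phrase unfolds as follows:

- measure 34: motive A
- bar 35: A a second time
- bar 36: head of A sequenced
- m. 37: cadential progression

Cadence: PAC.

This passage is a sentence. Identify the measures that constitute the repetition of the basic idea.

The presentation of a sentence is the basic idea (measure 34) plus its repetition (measure 35); the repetition of the basic idea is therefore measure 35.

measures 35–35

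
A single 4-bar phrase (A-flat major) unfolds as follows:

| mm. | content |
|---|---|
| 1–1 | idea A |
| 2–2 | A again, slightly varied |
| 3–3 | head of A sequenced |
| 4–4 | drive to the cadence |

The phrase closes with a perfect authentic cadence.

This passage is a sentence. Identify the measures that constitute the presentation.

The presentation of a sentence is the basic idea (measure 1) plus its repetition (m. 2); the presentation is therefore bars 1-2.

measures 1–2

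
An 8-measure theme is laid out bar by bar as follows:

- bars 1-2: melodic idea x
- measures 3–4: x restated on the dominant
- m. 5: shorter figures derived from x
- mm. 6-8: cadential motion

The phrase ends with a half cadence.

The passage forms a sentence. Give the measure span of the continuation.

After the presentation (bars 1–4), the continuation covers the fragmentation through the cadence: measures 5–8.

measures 5–8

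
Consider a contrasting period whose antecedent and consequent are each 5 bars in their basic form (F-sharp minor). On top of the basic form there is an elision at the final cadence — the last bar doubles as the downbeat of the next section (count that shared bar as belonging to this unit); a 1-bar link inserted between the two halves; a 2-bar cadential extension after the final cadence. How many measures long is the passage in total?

Basic contrasting period: 5 + 5 = 10 bars.
10 (basic form) + 1 (link) + 2 (cadential extension) = 13.
The elision shares a bar with the next section but does not change this unit's count.

13 measures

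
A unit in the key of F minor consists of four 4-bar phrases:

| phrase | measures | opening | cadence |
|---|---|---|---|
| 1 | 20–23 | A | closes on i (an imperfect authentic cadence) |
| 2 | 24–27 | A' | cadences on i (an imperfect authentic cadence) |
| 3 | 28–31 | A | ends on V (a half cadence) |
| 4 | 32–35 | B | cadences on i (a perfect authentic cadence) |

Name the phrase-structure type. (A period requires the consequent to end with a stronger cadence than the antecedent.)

Four phrases in two halves: the first half (bars 20-27) ends with an imperfect authentic cadence, the second (measures 28-35) with a perfect authentic cadence — a large antecedent–consequent pair, i.e. a double period.
Phrase 3 begins with the same material as phrase 1, making it parallel.

parallel double period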